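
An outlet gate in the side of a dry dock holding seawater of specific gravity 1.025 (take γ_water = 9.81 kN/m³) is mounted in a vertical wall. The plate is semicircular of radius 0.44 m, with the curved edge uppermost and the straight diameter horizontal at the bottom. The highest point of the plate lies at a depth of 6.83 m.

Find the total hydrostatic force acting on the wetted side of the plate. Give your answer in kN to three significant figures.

F ≈ 21.7 kN

γ = 1.025 × 9.81 = 10.05525 kN/m³.
The centroid lies 4r/(3π) = 0.186742 m above the diameter, so r − 4r/(3π) = 0.44 − 0.186742 = 0.253258 m below the topmost point, so the centroid depth is h_c = 6.83 + 0.253258 = 7.08326 m.
A = πr²/2 = π × 0.44²/2 = 0.304106 m².
Resultant F = γ·h_c·A = 10.05525 × 7.08326 × 0.304106 = 21.6596 kN.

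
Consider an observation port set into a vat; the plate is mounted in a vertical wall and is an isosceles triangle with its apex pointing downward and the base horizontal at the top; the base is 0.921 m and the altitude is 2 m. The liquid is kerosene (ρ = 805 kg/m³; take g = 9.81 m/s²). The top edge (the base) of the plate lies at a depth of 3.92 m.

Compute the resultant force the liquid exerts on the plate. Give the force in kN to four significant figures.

γ = ρg = 805 × 9.81 / 1000 = 7.89705 kN/m³.
With the apex down, the centroid sits h/3 = 2/3 = 0.666667 m below the base (the top edge), so the centroid depth is h_c = 3.92 + 0.666667 = 4.58667 m.
A = ½ × 0.921 × 2 = 0.921 m².
Resultant F = γ·h_c·A = 7.89705 × 4.58667 × 0.921 = 33.3597 kN.

F ≈ 33.36 kN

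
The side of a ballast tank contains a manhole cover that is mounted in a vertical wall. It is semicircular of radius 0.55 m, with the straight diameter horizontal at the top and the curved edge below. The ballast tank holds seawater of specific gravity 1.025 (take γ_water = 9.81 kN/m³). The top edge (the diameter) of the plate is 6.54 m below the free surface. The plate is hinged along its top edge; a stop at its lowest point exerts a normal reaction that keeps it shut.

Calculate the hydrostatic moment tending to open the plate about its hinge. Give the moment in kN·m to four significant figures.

γ = 1.025 × 9.81 = 10.05525 kN/m³.
The centroid of a semicircle lies 4r/(3π) = 0.233427 m from the diameter, here below the top edge, so the centroid depth is h_c = 6.54 + 0.233427 = 6.77343 m.
A = πr²/2 = π × 0.55²/2 = 0.475166 m².
Resultant F = γ·h_c·A = 10.05525 × 6.77343 × 0.475166 = 32.3629 kN.
I_c = (π/8 − 8/(9π))·r⁴ = 0.109757 × 0.55⁴ = 0.0100435 m⁴.
Centre of pressure: y_p = y_c + I_c/(y_c·A) = 6.77343 + 0.0100435/(6.77343 × 0.475166) = 6.77343 + 0.00312055 = 6.77655 m along the plane.
The resultant acts 0.233427 + 0.00312055 = 0.236548 m (along the plate) below the hinge at the top edge, so the moment about the hinge is M = F × 0.236548 = 32.3629 × 0.236548 = 7.65538 kN·m.

M ≈ 7.655 kN·m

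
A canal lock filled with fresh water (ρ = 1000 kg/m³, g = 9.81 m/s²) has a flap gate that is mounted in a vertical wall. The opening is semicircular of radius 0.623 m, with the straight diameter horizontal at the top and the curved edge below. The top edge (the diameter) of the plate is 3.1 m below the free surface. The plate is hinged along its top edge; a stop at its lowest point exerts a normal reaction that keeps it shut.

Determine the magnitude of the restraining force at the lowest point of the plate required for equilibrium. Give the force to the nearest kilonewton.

P ≈ 9 kN

γ = ρg = 1000 × 9.81 = 9810 N/m³ = 9.81 kN/m³.
The centroid of a semicircle lies 4r/(3π) = 0.264409 m from the diameter, here below the top edge, so the centroid depth is h_c = 3.1 + 0.264409 = 3.36441 m.
A = πr²/2 = π × 0.623²/2 = 0.609672 m².
Resultant F = γ·h_c·A = 9.81 × 3.36441 × 0.609672 = 20.1221 kN.
I_c = (π/8 − 8/(9π))·r⁴ = 0.109757 × 0.623⁴ = 0.0165342 m⁴.
Centre of pressure: y_p = y_c + I_c/(y_c·A) = 3.36441 + 0.0165342/(3.36441 × 0.609672) = 3.36441 + 0.0080608 = 3.37247 m along the plane.
The resultant acts 0.264409 + 0.0080608 = 0.27247 m (along the plate) below the hinge at the top edge, so the moment about the hinge is M = F × 0.27247 = 20.1221 × 0.27247 = 5.48267 kN·m.
A normal force at the bottom, 0.623 m from the hinge, must supply this moment: P = 5.48267/0.623 = 8.80043 kN.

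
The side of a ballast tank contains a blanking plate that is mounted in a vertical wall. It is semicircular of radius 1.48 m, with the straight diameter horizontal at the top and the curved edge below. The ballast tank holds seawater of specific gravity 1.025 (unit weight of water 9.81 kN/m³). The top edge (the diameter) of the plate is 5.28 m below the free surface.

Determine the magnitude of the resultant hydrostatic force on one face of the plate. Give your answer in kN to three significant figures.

F ≈ 204 kN

γ = 1.025 × 9.81 = 10.05525 kN/m³.
The centroid of a semicircle lies 4r/(3π) = 0.628132 m from the diameter, here below the top edge, so the centroid depth is h_c = 5.28 + 0.628132 = 5.90813 m.
A = πr²/2 = π × 1.48²/2 = 3.44067 m².
Resultant F = γ·h_c·A = 10.05525 × 5.90813 × 3.44067 = 204.402 kN.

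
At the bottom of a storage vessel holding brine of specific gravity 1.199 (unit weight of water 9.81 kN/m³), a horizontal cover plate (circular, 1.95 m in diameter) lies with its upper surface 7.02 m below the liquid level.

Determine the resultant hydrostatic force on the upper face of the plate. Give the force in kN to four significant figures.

F ≈ 246.6 kN

γ = 1.199 × 9.81 = 11.76219 kN/m³.
The plate is horizontal, so pressure is uniform at p = γ·h = 11.76219 × 7.02 = 82.5706 kN/m².
A = π(0.975)² = 2.98648 m².
F = p·A = 82.5706 × 2.98648 = 246.595 kN.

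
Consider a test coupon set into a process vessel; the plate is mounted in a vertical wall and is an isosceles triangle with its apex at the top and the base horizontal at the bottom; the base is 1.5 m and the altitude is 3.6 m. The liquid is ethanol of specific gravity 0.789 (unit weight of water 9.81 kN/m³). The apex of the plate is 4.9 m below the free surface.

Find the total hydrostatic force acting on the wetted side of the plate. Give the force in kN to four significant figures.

γ = 0.789 × 9.81 = 7.74009 kN/m³.
With the apex up, the centroid sits 2h/3 = 2 × 3.6/3 = 2.4 m below the apex, so the centroid depth is h_c = 4.9 + 2.4 = 7.3 m.
A = ½ × 1.5 × 3.6 = 2.7 m².
Resultant F = γ·h_c·A = 7.74009 × 7.3 × 2.7 = 152.557 kN.

F ≈ 152.6 kN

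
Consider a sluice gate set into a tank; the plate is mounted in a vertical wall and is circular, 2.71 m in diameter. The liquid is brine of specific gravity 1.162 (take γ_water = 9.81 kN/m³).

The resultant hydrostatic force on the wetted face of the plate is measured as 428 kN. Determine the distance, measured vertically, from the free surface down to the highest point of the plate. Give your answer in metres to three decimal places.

d_top ≈ 5.154 m

γ = 1.162 × 9.81 = 11.39922 kN/m³.
A = π(1.355)² = 5.76804 m².
From F = γ·h_c·A, the centroid depth is h_c = 428/(11.39922 × 5.76804) = 6.50939 m.
The centroid is at the centre, 1.355 m below the top of the plate, so the highest point sits at h_top = 6.50939 − 1.355 = 5.15439 m below the surface.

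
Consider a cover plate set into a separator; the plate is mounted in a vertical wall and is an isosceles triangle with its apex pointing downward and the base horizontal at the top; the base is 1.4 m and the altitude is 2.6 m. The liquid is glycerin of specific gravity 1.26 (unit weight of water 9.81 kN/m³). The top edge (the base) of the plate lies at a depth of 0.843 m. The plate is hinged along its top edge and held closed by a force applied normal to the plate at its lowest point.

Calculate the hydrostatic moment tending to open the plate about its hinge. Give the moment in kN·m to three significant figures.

γ = 1.26 × 9.81 = 12.3606 kN/m³.
With the apex down, the centroid sits h/3 = 2.6/3 = 0.866667 m below the base (the top edge), so the centroid depth is h_c = 0.843 + 0.866667 = 1.70967 m.
A = ½ × 1.4 × 2.6 = 1.82 m².
Resultant F = γ·h_c·A = 12.3606 × 1.70967 × 1.82 = 38.4612 kN.
I_c = b·h³/36 = 1.4 × 2.6³/36 = 0.683511 m⁴.
Centre of pressure: y_p = y_c + I_c/(y_c·A) = 1.70967 + 0.683511/(1.70967 × 1.82) = 1.70967 + 0.219665 = 1.92934 m along the plane.
The resultant acts 0.866667 + 0.219665 = 1.08633 m (along the plate) below the hinge at the top edge, so the moment about the hinge is M = F × 1.08633 = 38.4612 × 1.08633 = 41.7816 kN·m.

M ≈ 41.8 kN·m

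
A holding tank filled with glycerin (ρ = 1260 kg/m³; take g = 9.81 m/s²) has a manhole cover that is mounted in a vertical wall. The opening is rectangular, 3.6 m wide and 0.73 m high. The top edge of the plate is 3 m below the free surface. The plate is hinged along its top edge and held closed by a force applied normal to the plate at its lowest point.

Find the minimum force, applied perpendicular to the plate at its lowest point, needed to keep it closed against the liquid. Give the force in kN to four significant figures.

P ≈ 56.63 kN

γ = ρg = 1260 × 9.81 / 1000 = 12.3606 kN/m³.
The centroid lies 0.73/2 = 0.365 m below the top edge, so the centroid depth is h_c = 3 + 0.365 = 3.365 m.
A = 3.6 × 0.73 = 2.628 m².
Resultant F = γ·h_c·A = 12.3606 × 3.365 × 2.628 = 109.308 kN.
I_c = b·h³/12 = 3.6 × 0.73³/12 = 0.116705 m⁴.
Centre of pressure: y_p = y_c + I_c/(y_c·A) = 3.365 + 0.116705/(3.365 × 2.628) = 3.365 + 0.0131971 = 3.3782 m along the plane.
The resultant acts 0.365 + 0.0131971 = 0.378197 m (along the plate) below the hinge at the top edge, so the moment about the hinge is M = F × 0.378197 = 109.308 × 0.378197 = 41.34 kN·m.
A normal force at the bottom, 0.73 m from the hinge, must supply this moment: P = 41.34/0.73 = 56.6301 kN.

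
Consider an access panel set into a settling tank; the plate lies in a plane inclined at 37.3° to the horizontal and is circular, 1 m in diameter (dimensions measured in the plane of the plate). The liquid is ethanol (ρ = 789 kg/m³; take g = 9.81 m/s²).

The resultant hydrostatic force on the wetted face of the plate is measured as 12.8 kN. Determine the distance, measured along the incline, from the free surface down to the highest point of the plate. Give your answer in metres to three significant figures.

y_top ≈ 2.97 m

γ = ρg = 789 × 9.81 / 1000 = 7.74009 kN/m³.
A = π(0.5)² = 0.785398 m².
From F = γ·h_c·A, the centroid depth is h_c = 12.8/(7.74009 × 0.785398) = 2.10559 m.
Let θ = 37.3° be the plate's angle to the horizontal; measure y along the incline from where the plane meets the free surface. Vertical depth h = y·sinθ with sinθ = 0.605988.
Along the incline, y_c = h_c/sinθ = 2.10559/0.605988 = 3.47464 m.
The centroid is at the centre, 0.5 m below the top of the plate, so the highest point sits at y_top = 3.47464 − 0.5 = 2.97464 m along the incline.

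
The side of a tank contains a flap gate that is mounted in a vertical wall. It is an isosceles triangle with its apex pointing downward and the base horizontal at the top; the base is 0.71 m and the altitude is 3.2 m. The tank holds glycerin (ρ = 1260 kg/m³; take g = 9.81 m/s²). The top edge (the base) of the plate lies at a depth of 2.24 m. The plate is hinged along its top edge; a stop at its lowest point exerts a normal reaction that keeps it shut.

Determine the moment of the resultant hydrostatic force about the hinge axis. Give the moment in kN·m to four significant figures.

γ = ρg = 1260 × 9.81 / 1000 = 12.3606 kN/m³.
With the apex down, the centroid sits h/3 = 3.2/3 = 1.06667 m below the base (the top edge), so the centroid depth is h_c = 2.24 + 1.06667 = 3.30667 m.
A = ½ × 0.71 × 3.2 = 1.136 m².
Resultant F = γ·h_c·A = 12.3606 × 3.30667 × 1.136 = 46.4311 kN.
I_c = b·h³/36 = 0.71 × 3.2³/36 = 0.646258 m⁴.
Centre of pressure: y_p = y_c + I_c/(y_c·A) = 3.30667 + 0.646258/(3.30667 × 1.136) = 3.30667 + 0.172043 = 3.47871 m along the plane.
The resultant acts 1.06667 + 0.172043 = 1.23871 m (along the plate) below the hinge at the top edge, so the moment about the hinge is M = F × 1.23871 = 46.4311 × 1.23871 = 57.5147 kN·m.

M ≈ 57.51 kN·m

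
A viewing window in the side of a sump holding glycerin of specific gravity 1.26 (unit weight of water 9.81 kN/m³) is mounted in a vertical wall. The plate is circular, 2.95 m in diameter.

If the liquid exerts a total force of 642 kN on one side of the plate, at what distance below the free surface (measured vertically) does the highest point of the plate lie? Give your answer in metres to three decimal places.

d_top ≈ 6.124 m

γ = 1.26 × 9.81 = 12.3606 kN/m³.
A = π(1.475)² = 6.83493 m².
From F = γ·h_c·A, the centroid depth is h_c = 642/(12.3606 × 6.83493) = 7.59909 m.
The centroid is at the centre, 1.475 m below the top of the plate, so the highest point sits at h_top = 7.59909 − 1.475 = 6.12409 m below the surface.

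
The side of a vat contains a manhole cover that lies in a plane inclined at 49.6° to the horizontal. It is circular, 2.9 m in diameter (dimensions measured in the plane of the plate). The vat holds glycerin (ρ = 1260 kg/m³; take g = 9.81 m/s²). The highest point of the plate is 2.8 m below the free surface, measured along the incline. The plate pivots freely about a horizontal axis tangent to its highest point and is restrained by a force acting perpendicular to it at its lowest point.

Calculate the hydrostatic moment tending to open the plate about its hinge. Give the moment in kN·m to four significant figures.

γ = ρg = 1260 × 9.81 / 1000 = 12.3606 kN/m³.
Let θ = 49.6° be the plate's angle to the horizontal; measure y along the incline from where the plane meets the free surface. Vertical depth h = y·sinθ with sinθ = 0.761538.
The centroid is at the centre, 1.45 m below the top of the plate, so y_c = 2.8 + 1.45 = 4.25 m and h_c = 4.25 × 0.761538 = 3.23654 m.
A = π(1.45)² = 6.6052 m².
Resultant F = γ·h_c·A = 12.3606 × 3.23654 × 6.6052 = 264.245 kN.
I_c = πr⁴/4 = π × 1.45⁴/4 = 3.47186 m⁴.
Centre of pressure: y_p = y_c + I_c/(y_c·A) = 4.25 + 3.47186/(4.25 × 6.6052) = 4.25 + 0.123677 = 4.37368 m along the plane.
The resultant acts 1.45 + 0.123677 = 1.57368 m (along the plate) below the hinge at the top edge, so the moment about the hinge is M = F × 1.57368 = 264.245 × 1.57368 = 415.837 kN·m.

M ≈ 415.8 kN·m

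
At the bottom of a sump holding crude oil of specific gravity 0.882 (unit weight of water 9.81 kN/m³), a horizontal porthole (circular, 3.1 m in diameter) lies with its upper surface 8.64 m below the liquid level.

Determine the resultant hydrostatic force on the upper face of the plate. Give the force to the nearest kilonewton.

F ≈ 564 kN

γ = 0.882 × 9.81 = 8.65242 kN/m³.
The plate is horizontal, so pressure is uniform at p = γ·h = 8.65242 × 8.64 = 74.7569 kN/m².
A = π(1.55)² = 7.54768 m².
F = p·A = 74.7569 × 7.54768 = 564.241 kN.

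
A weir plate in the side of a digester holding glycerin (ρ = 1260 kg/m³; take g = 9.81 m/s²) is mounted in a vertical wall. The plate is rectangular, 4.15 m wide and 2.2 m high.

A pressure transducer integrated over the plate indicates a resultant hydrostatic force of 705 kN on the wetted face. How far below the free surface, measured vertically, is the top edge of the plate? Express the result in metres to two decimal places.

γ = ρg = 1260 × 9.81 / 1000 = 12.3606 kN/m³.
A = 4.15 × 2.2 = 9.13 m².
From F = γ·h_c·A, the centroid depth is h_c = 705/(12.3606 × 9.13) = 6.2471 m.
The centroid lies 2.2/2 = 1.1 m below the top edge, so the top edge sits at h_top = 6.2471 − 1.1 = 5.1471 m below the surface.

d_top ≈ 5.15 m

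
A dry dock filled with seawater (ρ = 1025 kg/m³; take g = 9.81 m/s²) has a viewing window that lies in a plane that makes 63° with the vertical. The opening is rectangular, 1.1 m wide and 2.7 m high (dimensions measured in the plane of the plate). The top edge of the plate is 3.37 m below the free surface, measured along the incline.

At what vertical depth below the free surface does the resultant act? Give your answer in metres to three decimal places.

γ = ρg = 1025 × 9.81 / 1000 = 10.05525 kN/m³.
The plate makes 63° with the vertical, i.e. θ = 90° − 63° = 27° to the horizontal. Measuring y along the incline from the free-surface line, vertical depth h = y·sinθ with sinθ = 0.453990.
The centroid lies 2.7/2 = 1.35 m below the top edge, so y_c = 3.37 + 1.35 = 4.72 m and h_c = 4.72 × 0.453990 = 2.14283 m.
A = 1.1 × 2.7 = 2.97 m².
Resultant F = γ·h_c·A = 10.05525 × 2.14283 × 2.97 = 63.9937 kN.
I_c = b·h³/12 = 1.1 × 2.7³/12 = 1.80428 m⁴.
Centre of pressure: y_p = y_c + I_c/(y_c·A) = 4.72 + 1.80428/(4.72 × 2.97) = 4.72 + 0.128708 = 4.84871 m along the plane.
Vertically, h_p = y_p·sinθ = 4.84871 × 0.453990 = 2.20127 m.

h_p = 2.201 m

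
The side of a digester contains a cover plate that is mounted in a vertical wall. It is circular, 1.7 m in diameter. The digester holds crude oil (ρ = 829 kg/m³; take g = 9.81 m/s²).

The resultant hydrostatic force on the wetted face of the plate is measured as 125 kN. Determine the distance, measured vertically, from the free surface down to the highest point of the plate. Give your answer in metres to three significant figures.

γ = ρg = 829 × 9.81 / 1000 = 8.13249 kN/m³.
A = π(0.85)² = 2.2698 m².
From F = γ·h_c·A, the centroid depth is h_c = 125/(8.13249 × 2.2698) = 6.77172 m.
The centroid is at the centre, 0.85 m below the top of the plate, so the highest point sits at h_top = 6.77172 − 0.85 = 5.92172 m below the surface.

d_top ≈ 5.92 m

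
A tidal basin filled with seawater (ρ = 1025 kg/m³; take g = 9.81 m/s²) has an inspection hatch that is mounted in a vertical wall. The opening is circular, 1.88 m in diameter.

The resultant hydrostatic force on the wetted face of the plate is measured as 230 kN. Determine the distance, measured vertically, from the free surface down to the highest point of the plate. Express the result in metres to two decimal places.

γ = ρg = 1025 × 9.81 / 1000 = 10.05525 kN/m³.
A = π(0.94)² = 2.77591 m².
From F = γ·h_c·A, the centroid depth is h_c = 230/(10.05525 × 2.77591) = 8.24004 m.
The centroid is at the centre, 0.94 m below the top of the plate, so the highest point sits at h_top = 8.24004 − 0.94 = 7.30004 m below the surface.

d_top ≈ 7.30 m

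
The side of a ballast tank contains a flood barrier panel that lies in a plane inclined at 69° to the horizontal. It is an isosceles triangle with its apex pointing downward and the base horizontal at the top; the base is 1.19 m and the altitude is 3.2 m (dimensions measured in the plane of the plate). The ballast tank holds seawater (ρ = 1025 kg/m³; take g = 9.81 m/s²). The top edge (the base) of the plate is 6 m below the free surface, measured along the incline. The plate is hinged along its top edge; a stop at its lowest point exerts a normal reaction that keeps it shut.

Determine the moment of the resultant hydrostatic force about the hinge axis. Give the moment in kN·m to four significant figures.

γ = ρg = 1025 × 9.81 / 1000 = 10.05525 kN/m³.
Let θ = 69° be the plate's angle to the horizontal; measure y along the incline from where the plane meets the free surface. Vertical depth h = y·sinθ with sinθ = 0.933580.
With the apex down, the centroid sits h/3 = 3.2/3 = 1.06667 m below the base (the top edge), so y_c = 6 + 1.06667 = 7.06667 m and h_c = 7.06667 × 0.933580 = 6.5973 m.
A = ½ × 1.19 × 3.2 = 1.904 m².
Resultant F = γ·h_c·A = 10.05525 × 6.5973 × 1.904 = 126.307 kN.
I_c = b·h³/36 = 1.19 × 3.2³/36 = 1.08316 m⁴.
Centre of pressure: y_p = y_c + I_c/(y_c·A) = 7.06667 + 1.08316/(7.06667 × 1.904) = 7.06667 + 0.0805028 = 7.14717 m along the plane.
The resultant acts 1.06667 + 0.0805028 = 1.14717 m (along the plate) below the hinge at the top edge, so the moment about the hinge is M = F × 1.14717 = 126.307 × 1.14717 = 144.896 kN·m.

M ≈ 144.9 kN·m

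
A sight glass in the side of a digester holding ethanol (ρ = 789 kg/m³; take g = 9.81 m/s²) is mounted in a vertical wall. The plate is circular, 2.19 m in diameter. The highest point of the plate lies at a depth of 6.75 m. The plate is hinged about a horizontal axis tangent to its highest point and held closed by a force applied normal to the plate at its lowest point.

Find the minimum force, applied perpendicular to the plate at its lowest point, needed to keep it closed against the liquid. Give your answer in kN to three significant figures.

P ≈ 118 kN

γ = ρg = 789 × 9.81 / 1000 = 7.74009 kN/m³.
The centroid is at the centre, 1.095 m below the top of the plate, so the centroid depth is h_c = 6.75 + 1.095 = 7.845 m.
A = π(1.095)² = 3.76685 m².
Resultant F = γ·h_c·A = 7.74009 × 7.845 × 3.76685 = 228.727 kN.
I_c = πr⁴/4 = π × 1.095⁴/4 = 1.12914 m⁴.
Centre of pressure: y_p = y_c + I_c/(y_c·A) = 7.845 + 1.12914/(7.845 × 3.76685) = 7.845 + 0.03821 = 7.88321 m along the plane.
The resultant acts 1.095 + 0.03821 = 1.13321 m (along the plate) below the hinge at the top edge, so the moment about the hinge is M = F × 1.13321 = 228.727 × 1.13321 = 259.196 kN·m.
A normal force at the bottom, 2.19 m from the hinge, must supply this moment: P = 259.196/2.19 = 118.354 kN.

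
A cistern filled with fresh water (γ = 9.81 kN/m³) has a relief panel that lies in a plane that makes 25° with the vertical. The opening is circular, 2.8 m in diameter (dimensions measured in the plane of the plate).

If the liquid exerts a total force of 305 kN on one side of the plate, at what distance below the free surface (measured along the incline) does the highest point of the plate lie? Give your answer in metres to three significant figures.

γ = 9.81 kN/m³.
A = π(1.4)² = 6.15752 m².
From F = γ·h_c·A, the centroid depth is h_c = 305/(9.81 × 6.15752) = 5.04923 m.
The plate makes 25° with the vertical, i.e. θ = 90° − 25° = 65° to the horizontal. Measuring y along the incline from the free-surface line, vertical depth h = y·sinθ with sinθ = 0.906308.
Along the incline, y_c = h_c/sinθ = 5.04923/0.906308 = 5.57121 m.
The centroid is at the centre, 1.4 m below the top of the plate, so the highest point sits at y_top = 5.57121 − 1.4 = 4.17121 m along the incline.

y_top ≈ 4.17 m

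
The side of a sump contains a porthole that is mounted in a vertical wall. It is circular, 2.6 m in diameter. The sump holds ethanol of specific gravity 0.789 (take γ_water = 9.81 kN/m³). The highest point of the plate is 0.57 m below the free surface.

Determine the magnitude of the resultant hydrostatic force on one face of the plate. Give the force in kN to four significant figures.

γ = 0.789 × 9.81 = 7.74009 kN/m³.
The centroid is at the centre, 1.3 m below the top of the plate, so the centroid depth is h_c = 0.57 + 1.3 = 1.87 m.
A = π(1.3)² = 5.30929 m².
Resultant F = γ·h_c·A = 7.74009 × 1.87 × 5.30929 = 76.8465 kN.

F ≈ 76.85 kN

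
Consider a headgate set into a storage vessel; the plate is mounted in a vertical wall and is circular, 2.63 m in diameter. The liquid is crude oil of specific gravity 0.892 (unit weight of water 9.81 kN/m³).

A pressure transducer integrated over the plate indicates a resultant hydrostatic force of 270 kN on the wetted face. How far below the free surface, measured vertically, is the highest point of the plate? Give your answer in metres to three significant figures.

γ = 0.892 × 9.81 = 8.75052 kN/m³.
A = π(1.315)² = 5.43252 m².
From F = γ·h_c·A, the centroid depth is h_c = 270/(8.75052 × 5.43252) = 5.67974 m.
The centroid is at the centre, 1.315 m below the top of the plate, so the highest point sits at h_top = 5.67974 − 1.315 = 4.36474 m below the surface.

d_top ≈ 4.36 m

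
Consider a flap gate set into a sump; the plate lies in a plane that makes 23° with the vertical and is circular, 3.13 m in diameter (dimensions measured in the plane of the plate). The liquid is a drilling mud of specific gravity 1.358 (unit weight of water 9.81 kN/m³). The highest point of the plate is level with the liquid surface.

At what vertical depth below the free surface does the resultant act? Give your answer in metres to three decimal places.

γ = 1.358 × 9.81 = 13.32198 kN/m³.
The plate makes 23° with the vertical, i.e. θ = 90° − 23° = 67° to the horizontal. Measuring y along the incline from the free-surface line, vertical depth h = y·sinθ with sinθ = 0.920505.
The centroid is at the centre, 1.565 m below the top of the plate, so y_c = 1.565 m and h_c = 1.565 × 0.920505 = 1.44059 m.
A = π(1.565)² = 7.69447 m².
Resultant F = γ·h_c·A = 13.32198 × 1.44059 × 7.69447 = 147.669 kN.
I_c = πr⁴/4 = π × 1.565⁴/4 = 4.71137 m⁴.
Centre of pressure: y_p = y_c + I_c/(y_c·A) = 1.565 + 4.71137/(1.565 × 7.69447) = 1.565 + 0.39125 = 1.95625 m along the plane.
Vertically, h_p = y_p·sinθ = 1.95625 × 0.920505 = 1.80074 m.

h_p = 1.801 m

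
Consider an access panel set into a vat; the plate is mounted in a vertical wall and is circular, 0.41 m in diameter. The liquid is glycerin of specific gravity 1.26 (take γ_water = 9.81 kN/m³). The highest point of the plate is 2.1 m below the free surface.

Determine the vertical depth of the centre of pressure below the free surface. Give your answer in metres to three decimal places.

h_p = 2.310 m

γ = 1.26 × 9.81 = 12.3606 kN/m³.
The centroid is at the centre, 0.205 m below the top of the plate, so the centroid depth is h_c = 2.1 + 0.205 = 2.305 m.
A = π(0.205)² = 0.132025 m².
Resultant F = γ·h_c·A = 12.3606 × 2.305 × 0.132025 = 3.76155 kN.
I_c = πr⁴/4 = π × 0.205⁴/4 = 0.00138709 m⁴.
Centre of pressure: y_p = y_c + I_c/(y_c·A) = 2.305 + 0.00138709/(2.305 × 0.132025) = 2.305 + 0.00455803 = 2.30956 m along the plane.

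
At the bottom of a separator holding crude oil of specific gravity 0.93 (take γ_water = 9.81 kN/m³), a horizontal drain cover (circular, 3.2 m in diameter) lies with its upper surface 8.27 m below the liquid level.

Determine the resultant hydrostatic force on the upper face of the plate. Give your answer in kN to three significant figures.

γ = 0.93 × 9.81 = 9.1233 kN/m³.
The plate is horizontal, so pressure is uniform at p = γ·h = 9.1233 × 8.27 = 75.4497 kN/m².
A = π(1.6)² = 8.04248 m².
F = p·A = 75.4497 × 8.04248 = 606.803 kN.

F ≈ 607 kN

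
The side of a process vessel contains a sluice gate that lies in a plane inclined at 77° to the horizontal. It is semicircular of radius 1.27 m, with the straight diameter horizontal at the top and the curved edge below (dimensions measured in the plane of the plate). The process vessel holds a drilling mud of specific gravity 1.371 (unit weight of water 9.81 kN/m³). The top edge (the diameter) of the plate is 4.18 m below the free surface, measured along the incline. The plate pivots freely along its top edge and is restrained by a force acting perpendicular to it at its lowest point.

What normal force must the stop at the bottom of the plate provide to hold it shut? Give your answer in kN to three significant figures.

P ≈ 69.4 kN

γ = 1.371 × 9.81 = 13.44951 kN/m³.
Let θ = 77° be the plate's angle to the horizontal; measure y along the incline from where the plane meets the free surface. Vertical depth h = y·sinθ with sinθ = 0.974370.
The centroid of a semicircle lies 4r/(3π) = 0.539005 m from the diameter, here below the top edge, so y_c = 4.18 + 0.539005 = 4.719 m and h_c = 4.719 × 0.974370 = 4.59805 m.
A = πr²/2 = π × 1.27²/2 = 2.53354 m².
Resultant F = γ·h_c·A = 13.44951 × 4.59805 × 2.53354 = 156.678 kN.
I_c = (π/8 − 8/(9π))·r⁴ = 0.109757 × 1.27⁴ = 0.285527 m⁴.
Centre of pressure: y_p = y_c + I_c/(y_c·A) = 4.719 + 0.285527/(4.719 × 2.53354) = 4.719 + 0.0238819 = 4.74288 m along the plane.
The resultant acts 0.539005 + 0.0238819 = 0.562887 m (along the plate) below the hinge at the top edge, so the moment about the hinge is M = F × 0.562887 = 156.678 × 0.562887 = 88.192 kN·m.
A normal force at the bottom, 1.27 m from the hinge, must supply this moment: P = 88.192/1.27 = 69.4425 kN.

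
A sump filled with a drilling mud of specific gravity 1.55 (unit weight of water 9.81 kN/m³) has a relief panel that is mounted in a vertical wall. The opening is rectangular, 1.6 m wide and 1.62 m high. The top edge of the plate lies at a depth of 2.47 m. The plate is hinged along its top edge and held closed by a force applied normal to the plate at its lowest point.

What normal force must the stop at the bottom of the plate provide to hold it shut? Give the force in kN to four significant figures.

P ≈ 69.96 kN

γ = 1.55 × 9.81 = 15.2055 kN/m³.
The centroid lies 1.62/2 = 0.81 m below the top edge, so the centroid depth is h_c = 2.47 + 0.81 = 3.28 m.
A = 1.6 × 1.62 = 2.592 m².
Resultant F = γ·h_c·A = 15.2055 × 3.28 × 2.592 = 129.274 kN.
I_c = b·h³/12 = 1.6 × 1.62³/12 = 0.56687 m⁴.
Centre of pressure: y_p = y_c + I_c/(y_c·A) = 3.28 + 0.56687/(3.28 × 2.592) = 3.28 + 0.0666768 = 3.34668 m along the plane.
The resultant acts 0.81 + 0.0666768 = 0.876677 m (along the plate) below the hinge at the top edge, so the moment about the hinge is M = F × 0.876677 = 129.274 × 0.876677 = 113.332 kN·m.
A normal force at the bottom, 1.62 m from the hinge, must supply this moment: P = 113.332/1.62 = 69.958 kN.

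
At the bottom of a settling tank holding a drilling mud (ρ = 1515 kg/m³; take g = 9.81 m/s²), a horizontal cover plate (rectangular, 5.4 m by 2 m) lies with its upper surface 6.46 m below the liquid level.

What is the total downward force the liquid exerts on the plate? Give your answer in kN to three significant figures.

F ≈ 1040 kN

γ = ρg = 1515 × 9.81 / 1000 = 14.86215 kN/m³.
The plate is horizontal, so pressure is uniform at p = γ·h = 14.86215 × 6.46 = 96.0095 kN/m².
A = 5.4 × 2 = 10.8 m².
F = p·A = 96.0095 × 10.8 = 1036.9 kN.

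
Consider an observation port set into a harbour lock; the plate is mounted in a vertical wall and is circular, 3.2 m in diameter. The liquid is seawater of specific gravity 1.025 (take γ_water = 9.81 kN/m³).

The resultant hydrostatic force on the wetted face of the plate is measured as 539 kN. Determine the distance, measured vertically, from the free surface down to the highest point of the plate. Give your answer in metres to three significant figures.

d_top ≈ 5.07 m

γ = 1.025 × 9.81 = 10.05525 kN/m³.
A = π(1.6)² = 8.04248 m².
From F = γ·h_c·A, the centroid depth is h_c = 539/(10.05525 × 8.04248) = 6.66509 m.
The centroid is at the centre, 1.6 m below the top of the plate, so the highest point sits at h_top = 6.66509 − 1.6 = 5.06509 m below the surface.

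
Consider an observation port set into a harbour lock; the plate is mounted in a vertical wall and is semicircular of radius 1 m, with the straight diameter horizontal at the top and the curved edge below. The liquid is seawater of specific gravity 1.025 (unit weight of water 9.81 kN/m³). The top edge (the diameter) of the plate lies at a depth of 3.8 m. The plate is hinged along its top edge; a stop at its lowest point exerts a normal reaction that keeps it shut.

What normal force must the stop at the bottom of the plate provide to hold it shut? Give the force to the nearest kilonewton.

γ = 1.025 × 9.81 = 10.05525 kN/m³.
The centroid of a semicircle lies 4r/(3π) = 0.424413 m from the diameter, here below the top edge, so the centroid depth is h_c = 3.8 + 0.424413 = 4.22441 m.
A = πr²/2 = π × 1²/2 = 1.5708 m².
Resultant F = γ·h_c·A = 10.05525 × 4.22441 × 1.5708 = 66.7237 kN.
I_c = (π/8 − 8/(9π))·r⁴ = 0.109757 × 1⁴ = 0.109757 m⁴.
Centre of pressure: y_p = y_c + I_c/(y_c·A) = 4.22441 + 0.109757/(4.22441 × 1.5708) = 4.22441 + 0.0165404 = 4.24095 m along the plane.
The resultant acts 0.424413 + 0.0165404 = 0.440953 m (along the plate) below the hinge at the top edge, so the moment about the hinge is M = F × 0.440953 = 66.7237 × 0.440953 = 29.422 kN·m.
A normal force at the bottom, 1 m from the hinge, must supply this moment: P = 29.422/1 = 29.422 kN.

P ≈ 29 kN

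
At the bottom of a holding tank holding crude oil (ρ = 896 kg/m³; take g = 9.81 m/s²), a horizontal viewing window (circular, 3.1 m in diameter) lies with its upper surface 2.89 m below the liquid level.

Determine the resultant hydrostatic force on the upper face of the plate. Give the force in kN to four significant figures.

F ≈ 191.7 kN

γ = ρg = 896 × 9.81 / 1000 = 8.78976 kN/m³.
The plate is horizontal, so pressure is uniform at p = γ·h = 8.78976 × 2.89 = 25.4024 kN/m².
A = π(1.55)² = 7.54768 m².
F = p·A = 25.4024 × 7.54768 = 191.729 kN.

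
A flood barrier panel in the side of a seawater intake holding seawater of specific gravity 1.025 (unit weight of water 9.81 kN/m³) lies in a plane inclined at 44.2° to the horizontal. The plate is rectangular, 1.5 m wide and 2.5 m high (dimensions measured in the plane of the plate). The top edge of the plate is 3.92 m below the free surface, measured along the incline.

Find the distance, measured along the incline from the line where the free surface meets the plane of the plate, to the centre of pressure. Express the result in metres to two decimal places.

γ = 1.025 × 9.81 = 10.05525 kN/m³.
Let θ = 44.2° be the plate's angle to the horizontal; measure y along the incline from where the plane meets the free surface. Vertical depth h = y·sinθ with sinθ = 0.697165.
The centroid lies 2.5/2 = 1.25 m below the top edge, so y_c = 3.92 + 1.25 = 5.17 m and h_c = 5.17 × 0.697165 = 3.60434 m.
A = 1.5 × 2.5 = 3.75 m².
Resultant F = γ·h_c·A = 10.05525 × 3.60434 × 3.75 = 135.91 kN.
I_c = b·h³/12 = 1.5 × 2.5³/12 = 1.95312 m⁴.
Centre of pressure: y_p = y_c + I_c/(y_c·A) = 5.17 + 1.95312/(5.17 × 3.75) = 5.17 + 0.100741 = 5.27074 m along the plane.

y_p = 5.27 m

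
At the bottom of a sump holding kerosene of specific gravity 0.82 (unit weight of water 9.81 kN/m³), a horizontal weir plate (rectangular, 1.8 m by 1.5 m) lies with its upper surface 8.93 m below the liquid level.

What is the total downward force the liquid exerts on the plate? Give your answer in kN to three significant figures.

F ≈ 194 kN

γ = 0.82 × 9.81 = 8.0442 kN/m³.
The plate is horizontal, so pressure is uniform at p = γ·h = 8.0442 × 8.93 = 71.8347 kN/m².
A = 1.8 × 1.5 = 2.7 m².
F = p·A = 71.8347 × 2.7 = 193.954 kN.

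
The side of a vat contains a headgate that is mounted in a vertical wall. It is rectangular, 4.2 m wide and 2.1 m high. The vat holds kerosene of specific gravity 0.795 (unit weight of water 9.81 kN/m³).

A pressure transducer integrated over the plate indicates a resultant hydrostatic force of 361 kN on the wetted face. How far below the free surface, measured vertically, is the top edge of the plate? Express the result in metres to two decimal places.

d_top ≈ 4.20 m

γ = 0.795 × 9.81 = 7.79895 kN/m³.
A = 4.2 × 2.1 = 8.82 m².
From F = γ·h_c·A, the centroid depth is h_c = 361/(7.79895 × 8.82) = 5.2481 m.
The centroid lies 2.1/2 = 1.05 m below the top edge, so the top edge sits at h_top = 5.2481 − 1.05 = 4.1981 m below the surface.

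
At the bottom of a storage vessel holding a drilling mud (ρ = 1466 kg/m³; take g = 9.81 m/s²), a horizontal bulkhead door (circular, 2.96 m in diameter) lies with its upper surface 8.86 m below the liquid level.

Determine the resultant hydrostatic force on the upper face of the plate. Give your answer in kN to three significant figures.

γ = ρg = 1466 × 9.81 / 1000 = 14.38146 kN/m³.
The plate is horizontal, so pressure is uniform at p = γ·h = 14.38146 × 8.86 = 127.42 kN/m².
A = π(1.48)² = 6.88134 m².
F = p·A = 127.42 × 6.88134 = 876.82 kN.

F ≈ 877 kN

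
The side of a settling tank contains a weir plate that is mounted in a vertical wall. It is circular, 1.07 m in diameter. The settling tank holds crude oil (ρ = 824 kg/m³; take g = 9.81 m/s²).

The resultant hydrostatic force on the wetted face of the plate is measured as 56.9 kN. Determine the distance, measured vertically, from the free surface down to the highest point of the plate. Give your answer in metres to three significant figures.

d_top ≈ 7.29 m

γ = ρg = 824 × 9.81 / 1000 = 8.08344 kN/m³.
A = π(0.535)² = 0.899202 m².
From F = γ·h_c·A, the centroid depth is h_c = 56.9/(8.08344 × 0.899202) = 7.82814 m.
The centroid is at the centre, 0.535 m below the top of the plate, so the highest point sits at h_top = 7.82814 − 0.535 = 7.29314 m below the surface.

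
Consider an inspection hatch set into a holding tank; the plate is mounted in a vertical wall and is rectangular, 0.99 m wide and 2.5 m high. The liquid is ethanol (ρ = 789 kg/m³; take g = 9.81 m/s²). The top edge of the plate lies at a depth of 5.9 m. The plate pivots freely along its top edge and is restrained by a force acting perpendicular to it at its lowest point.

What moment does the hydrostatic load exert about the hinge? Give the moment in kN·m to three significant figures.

M ≈ 181 kN·m

γ = ρg = 789 × 9.81 / 1000 = 7.74009 kN/m³.
The centroid lies 2.5/2 = 1.25 m below the top edge, so the centroid depth is h_c = 5.9 + 1.25 = 7.15 m.
A = 0.99 × 2.5 = 2.475 m².
Resultant F = γ·h_c·A = 7.74009 × 7.15 × 2.475 = 136.971 kN.
I_c = b·h³/12 = 0.99 × 2.5³/12 = 1.28906 m⁴.
Centre of pressure: y_p = y_c + I_c/(y_c·A) = 7.15 + 1.28906/(7.15 × 2.475) = 7.15 + 0.0728437 = 7.22284 m along the plane.
The resultant acts 1.25 + 0.0728437 = 1.32284 m (along the plate) below the hinge at the top edge, so the moment about the hinge is M = F × 1.32284 = 136.971 × 1.32284 = 181.191 kN·m.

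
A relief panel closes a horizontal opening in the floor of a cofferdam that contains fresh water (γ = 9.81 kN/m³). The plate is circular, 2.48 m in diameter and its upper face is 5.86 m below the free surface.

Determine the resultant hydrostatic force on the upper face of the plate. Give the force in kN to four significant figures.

γ = 9.81 kN/m³.
The plate is horizontal, so pressure is uniform at p = γ·h = 9.81 × 5.86 = 57.4866 kN/m².
A = π(1.24)² = 4.83051 m².
F = p·A = 57.4866 × 4.83051 = 277.69 kN.

F ≈ 277.7 kN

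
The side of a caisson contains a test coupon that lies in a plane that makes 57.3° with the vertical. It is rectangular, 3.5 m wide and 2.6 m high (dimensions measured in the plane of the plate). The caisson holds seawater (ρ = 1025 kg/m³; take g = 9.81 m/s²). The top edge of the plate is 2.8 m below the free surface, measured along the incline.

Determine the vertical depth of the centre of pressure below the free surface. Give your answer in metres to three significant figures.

γ = ρg = 1025 × 9.81 / 1000 = 10.05525 kN/m³.
The plate makes 57.3° with the vertical, i.e. θ = 90° − 57.3° = 32.7° to the horizontal. Measuring y along the incline from the free-surface line, vertical depth h = y·sinθ with sinθ = 0.540240.
The centroid lies 2.6/2 = 1.3 m below the top edge, so y_c = 2.8 + 1.3 = 4.1 m and h_c = 4.1 × 0.540240 = 2.21498 m.
A = 3.5 × 2.6 = 9.1 m².
Resultant F = γ·h_c·A = 10.05525 × 2.21498 × 9.1 = 202.677 kN.
I_c = b·h³/12 = 3.5 × 2.6³/12 = 5.12633 m⁴.
Centre of pressure: y_p = y_c + I_c/(y_c·A) = 4.1 + 5.12633/(4.1 × 9.1) = 4.1 + 0.137398 = 4.2374 m along the plane.
Vertically, h_p = y_p·sinθ = 4.2374 × 0.540240 = 2.28921 m.

h_p = 2.29 m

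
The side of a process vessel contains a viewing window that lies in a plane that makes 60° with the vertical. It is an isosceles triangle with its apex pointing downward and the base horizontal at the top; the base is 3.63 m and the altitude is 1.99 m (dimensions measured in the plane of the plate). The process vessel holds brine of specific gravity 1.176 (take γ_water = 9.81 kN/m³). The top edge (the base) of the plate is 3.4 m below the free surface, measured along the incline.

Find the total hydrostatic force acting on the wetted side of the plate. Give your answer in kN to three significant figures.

F ≈ 84.7 kN

γ = 1.176 × 9.81 = 11.53656 kN/m³.
The plate makes 60° with the vertical, i.e. θ = 90° − 60° = 30° to the horizontal. Measuring y along the incline from the free-surface line, vertical depth h = y·sinθ with sinθ = 0.500000.
With the apex down, the centroid sits h/3 = 1.99/3 = 0.663333 m below the base (the top edge), so y_c = 3.4 + 0.663333 = 4.06333 m and h_c = 4.06333 × 0.500000 = 2.03166 m.
A = ½ × 3.63 × 1.99 = 3.61185 m².
Resultant F = γ·h_c·A = 11.53656 × 2.03166 × 3.61185 = 84.6559 kN.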